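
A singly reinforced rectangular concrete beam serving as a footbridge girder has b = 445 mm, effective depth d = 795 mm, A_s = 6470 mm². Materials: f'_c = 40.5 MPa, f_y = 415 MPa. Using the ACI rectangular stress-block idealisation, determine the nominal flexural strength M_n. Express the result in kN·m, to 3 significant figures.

T = A_s f_y = 6470 × 415 = 2685050 N = 2685.05 kN.
From C = T: a = T/(0.85 f'_c b) = 2685050/(0.85 × 40.5 × 445) = 175.27 mm.
M_n = T(d − a/2) = 2685.05 kN × (795 − 87.635) mm = 1899.31 kN·m.

M_n ≈ 1900 kN·m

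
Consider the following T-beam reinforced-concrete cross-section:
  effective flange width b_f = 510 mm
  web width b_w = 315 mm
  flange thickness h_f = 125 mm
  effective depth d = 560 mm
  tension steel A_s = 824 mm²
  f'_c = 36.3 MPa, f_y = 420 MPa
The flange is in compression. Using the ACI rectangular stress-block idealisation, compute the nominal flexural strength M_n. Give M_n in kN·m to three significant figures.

M_n ≈ 190 kN·m

Tension: T = A_s f_y = 824 × 420 = 346080 N.
Try a within the flange: a = T/(0.85 f'_c b_f) = 346080/(0.85 × 36.3 × 510) = 21.99 mm.
Since a = 21.99 ≤ h_f = 125 mm, the stress block lies entirely in the flange; analyse as a rectangular beam of width b_f.
M_n = T(d − a/2) = 346080 × (560 − 10.995) = 190.00 × 10⁶ N·mm.
M_n = 190.00 kN·m.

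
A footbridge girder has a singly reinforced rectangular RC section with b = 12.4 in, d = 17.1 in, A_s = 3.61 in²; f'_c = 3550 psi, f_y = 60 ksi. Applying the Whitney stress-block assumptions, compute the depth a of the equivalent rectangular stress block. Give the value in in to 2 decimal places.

a ≈ 5.79 in

T = A_s f_y = 3.61 × 60 = 216.6 kips.
a = T/(0.85 f'_c b) = 216.6/(0.85 × 3.55 × 12.4) = 5.79 in.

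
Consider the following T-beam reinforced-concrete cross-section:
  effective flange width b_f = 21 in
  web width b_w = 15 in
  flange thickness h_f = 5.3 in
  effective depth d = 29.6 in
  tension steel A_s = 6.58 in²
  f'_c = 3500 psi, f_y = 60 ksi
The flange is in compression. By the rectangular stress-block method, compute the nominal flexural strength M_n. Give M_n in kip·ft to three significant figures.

M_n ≈ 869 kip·ft

Tension: T = A_s f_y = 6.58 × 60 = 394.8 kips.
Try a within the flange: a = T/(0.85 f'_c b_f) = 394.8/(0.85 × 3.5 × 21) = 6.319 in.
a = 6.319 > h_f = 5.3 in: the block extends into the web. Split into flange-overhang and web parts.
C_f = 0.85 f'_c (b_f − b_w) h_f = 0.85 × 3.5 × (21 − 15) × 5.3 = 94.6 kips.
Remaining web compression depth: a_w = (T − C_f)/(0.85 f'_c b_w) = (394.8 − 94.6)/(0.85 × 3.5 × 15) = 6.727 in.
M_n = C_f(d − h_f/2) + (T − C_f)(d − a_w/2) = 94.6 × (29.6 − 2.65) + 300.2 × (29.6 − 3.3635) = 2549.5 + 7876.2 = 10425.7 kip·in.
M_n = 10425.7/12 = 868.81 kip·ft.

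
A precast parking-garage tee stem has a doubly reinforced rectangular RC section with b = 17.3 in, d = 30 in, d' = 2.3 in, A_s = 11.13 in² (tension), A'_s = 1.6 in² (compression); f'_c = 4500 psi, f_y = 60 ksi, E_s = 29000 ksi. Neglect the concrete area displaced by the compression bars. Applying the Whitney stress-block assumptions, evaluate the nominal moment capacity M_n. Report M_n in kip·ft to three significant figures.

M_n ≈ 1450 kip·ft

Assume both steels yield.
a = (A_s − A'_s) f_y/(0.85 f'_c b) = (11.13 − 1.6) × 60/(0.85 × 4.5 × 17.3) = 8.641 in.
c = a/β₁ = 8.641/0.825 = 10.474 in; ε'_s = 0.003(c − d')/c = 0.0023 ≥ ε_y = 0.0021, so the compression steel yields.
M_n = (A_s − A'_s) f_y (d − a/2) + A'_s f_y (d − d') = 571.8 × (30 − 4.3205) + 96 × (30 − 2.3) = 14683.5 + 2659.2 = 17342.7 kip·in = 17342.7/12 = 1445.23 kip·ft.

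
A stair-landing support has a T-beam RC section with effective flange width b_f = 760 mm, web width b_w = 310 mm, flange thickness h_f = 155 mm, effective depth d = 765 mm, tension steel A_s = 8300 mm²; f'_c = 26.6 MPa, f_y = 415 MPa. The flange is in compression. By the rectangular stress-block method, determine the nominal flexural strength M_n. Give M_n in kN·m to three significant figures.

M_n ≈ 2260 kN·m

Tension: T = A_s f_y = 8300 × 415 = 3444500 N.
Try a within the flange: a = T/(0.85 f'_c b_f) = 3444500/(0.85 × 26.6 × 760) = 200.45 mm.
a = 200.45 > h_f = 155 mm: the block extends into the web. Split into flange-overhang and web parts.
C_f = 0.85 f'_c (b_f − b_w) h_f = 0.85 × 26.6 × (760 − 310) × 155 = 1577048 N.
Remaining web compression depth: a_w = (T − C_f)/(0.85 f'_c b_w) = (3444500 − 1577048)/(0.85 × 26.6 × 310) = 266.43 mm.
M_n = C_f(d − h_f/2) + (T − C_f)(d − a_w/2) = 1577048 × (765 − 77.5) + 1867452 × (765 − 133.215) = 1084.22 + 1179.83 = 2264.05 × 10⁶ N·mm.
M_n = 2264.05 kN·m.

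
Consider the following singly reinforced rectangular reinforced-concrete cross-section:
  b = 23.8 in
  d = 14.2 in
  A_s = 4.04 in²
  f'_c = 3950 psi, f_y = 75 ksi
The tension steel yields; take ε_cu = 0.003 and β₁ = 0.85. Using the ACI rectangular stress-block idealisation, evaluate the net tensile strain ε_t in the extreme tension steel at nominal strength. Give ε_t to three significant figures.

a = A_s f_y/(0.85 f'_c b) = 3.792 in.
β₁ = 0.85, so c = a/β₁ = 3.792/0.85 = 4.461 in.
From the linear strain diagram with ε_cu = 0.003: ε_t = 0.003 (d − c)/c = 0.003 × (14.2 − 4.461)/4.461 = 0.00655.
Since ε_t ≥ 0.005, the section is tension-controlled.

ε_t ≈ 0.00655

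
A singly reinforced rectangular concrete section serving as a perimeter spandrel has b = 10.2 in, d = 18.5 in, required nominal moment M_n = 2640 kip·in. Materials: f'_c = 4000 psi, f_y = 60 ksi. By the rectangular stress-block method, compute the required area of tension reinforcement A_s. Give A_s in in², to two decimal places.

A_s ≈ 2.73 in²

From M_n = 0.85 f'_c a b (d − a/2):
a = d − √(d² − 2M_n/(0.85 f'_c b)) = 18.5 − √(18.5² − 2 × 2640/(0.85 × 4 × 10.2)) = 4.716 in.
A_s = 0.85 f'_c a b / f_y = 0.85 × 4 × 4.716 × 10.2 / 60 = 2.726 in².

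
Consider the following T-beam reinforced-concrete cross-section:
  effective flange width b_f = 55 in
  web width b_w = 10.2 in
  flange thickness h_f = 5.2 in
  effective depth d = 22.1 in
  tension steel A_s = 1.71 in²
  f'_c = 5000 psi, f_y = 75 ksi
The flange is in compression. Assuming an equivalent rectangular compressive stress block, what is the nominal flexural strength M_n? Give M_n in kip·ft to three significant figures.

M_n ≈ 233 kip·ft

Tension: T = A_s f_y = 1.71 × 75 = 128.25 kips.
Try a within the flange: a = T/(0.85 f'_c b_f) = 128.25/(0.85 × 5 × 55) = 0.549 in.
Since a = 0.549 ≤ h_f = 5.2 in, the stress block lies entirely in the flange; analyse as a rectangular beam of width b_f.
M_n = T(d − a/2) = 128.25 × (22.1 − 0.2745) = 2799.1 kip·in.
M_n = 2799.1/12 = 233.26 kip·ft.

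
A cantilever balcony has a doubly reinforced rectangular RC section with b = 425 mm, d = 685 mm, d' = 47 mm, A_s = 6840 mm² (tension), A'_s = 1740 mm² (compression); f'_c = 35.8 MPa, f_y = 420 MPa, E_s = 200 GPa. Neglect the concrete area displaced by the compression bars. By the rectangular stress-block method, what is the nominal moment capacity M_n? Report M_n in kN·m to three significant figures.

M_n ≈ 1760 kN·m

Assume both tension and compression steel yield.
Net tension couple steel: A_s − A'_s = 5100 mm².
a = (A_s − A'_s) f_y / (0.85 f'_c b) = 2142000/(0.85 × 35.8 × 425) = 165.63 mm.
c = a/β₁ = 165.63/0.794 = 208.60 mm; ε'_s = 0.003(c − d')/c = 0.0023 ≥ f_y/E_s = 0.0021, so compression steel does yield.
M_n = (A_s − A'_s) f_y (d − a/2) + A'_s f_y (d − d') = [2142000 × (685 − 82.815) + 730800 × (685 − 47)] × 10⁻⁶ = 1289.88 + 466.25 = 1756.13 kN·m.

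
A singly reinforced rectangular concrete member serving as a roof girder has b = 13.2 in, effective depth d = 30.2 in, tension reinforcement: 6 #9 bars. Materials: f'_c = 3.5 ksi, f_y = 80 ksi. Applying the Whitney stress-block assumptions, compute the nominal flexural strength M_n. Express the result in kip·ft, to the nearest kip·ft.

A_s = 6 × 1 = 6 in².
T = A_s f_y = 6 × 80 = 480 kips.
a = T/(0.85 f'_c b) = 480/(0.85 × 3.5 × 13.2) = 12.223 in.
M_n = T(d − a/2) = 480 × (30.2 − 6.1115) = 11562.5 kip·in = 11562.5/12 = 963.54 kip·ft.

M_n ≈ 964 kip·ft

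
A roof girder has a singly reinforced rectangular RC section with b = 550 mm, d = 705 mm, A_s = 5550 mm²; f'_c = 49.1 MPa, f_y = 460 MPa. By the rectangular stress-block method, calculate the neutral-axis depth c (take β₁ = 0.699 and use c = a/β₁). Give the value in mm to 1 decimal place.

T = A_s f_y = 5550 × 460 = 2553000 N = 2553 kN.
Setting C = 0.85 f'_c a b equal to T: a = 2553000/(0.85 × 49.1 × 550) = 111.221 mm.
With β₁ = 0.699, c = a/β₁ = 111.221/0.699 = 159.1 mm.

c ≈ 159.1 mm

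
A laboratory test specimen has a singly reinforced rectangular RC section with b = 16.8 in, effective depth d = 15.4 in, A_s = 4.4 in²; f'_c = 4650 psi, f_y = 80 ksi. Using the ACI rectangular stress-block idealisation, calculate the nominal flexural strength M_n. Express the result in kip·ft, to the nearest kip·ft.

M_n ≈ 374 kip·ft

T = A_s f_y = 4.4 × 80 = 352 kips.
a = T/(0.85 f'_c b) = 352/(0.85 × 4.65 × 16.8) = 5.301 in.
M_n = T(d − a/2) = 352 × (15.4 − 2.6505) = 4487.8 kip·in = 4487.8/12 = 373.98 kip·ft.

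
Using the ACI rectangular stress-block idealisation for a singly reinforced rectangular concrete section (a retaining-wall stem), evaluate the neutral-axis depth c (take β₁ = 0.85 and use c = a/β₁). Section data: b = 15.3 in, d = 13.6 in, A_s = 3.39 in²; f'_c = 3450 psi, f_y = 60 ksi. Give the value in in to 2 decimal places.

T = A_s f_y = 3.39 × 60 = 203.4 kips.
a = T/(0.85 f'_c b) = 203.4/(0.85 × 3.45 × 15.3) = 4.5334 in.
With β₁ = 0.85, c = a/β₁ = 4.5334/0.85 = 5.33 in.

c ≈ 5.33 in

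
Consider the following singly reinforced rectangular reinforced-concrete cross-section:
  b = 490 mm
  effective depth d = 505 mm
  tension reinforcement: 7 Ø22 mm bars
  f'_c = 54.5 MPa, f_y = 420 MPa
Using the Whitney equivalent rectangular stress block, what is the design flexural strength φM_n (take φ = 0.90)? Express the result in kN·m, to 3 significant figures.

φM_n ≈ 483 kN·m

A_s = 7 × 380 = 2660 mm².
T = A_s f_y = 2660 × 420 = 1117200 N = 1117.2 kN.
From C = T: a = T/(0.85 f'_c b) = 1117200/(0.85 × 54.5 × 490) = 49.22 mm.
M_n = T(d − a/2) = 1117.2 kN × (505 − 24.61) mm = 536.69 kN·m.
φM_n = 0.90 × 536.69 = 483.02 kN·m.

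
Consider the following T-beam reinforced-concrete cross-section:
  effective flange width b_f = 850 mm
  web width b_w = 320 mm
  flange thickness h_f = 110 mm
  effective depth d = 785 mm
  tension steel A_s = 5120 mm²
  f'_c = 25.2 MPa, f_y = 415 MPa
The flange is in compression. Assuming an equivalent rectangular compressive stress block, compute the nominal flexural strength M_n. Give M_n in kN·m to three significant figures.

M_n ≈ 1540 kN·m

Tension: T = A_s f_y = 5120 × 415 = 2124800 N.
Try a within the flange: a = T/(0.85 f'_c b_f) = 2124800/(0.85 × 25.2 × 850) = 116.70 mm.
a = 116.70 > h_f = 110 mm: the block extends into the web. Split into flange-overhang and web parts.
C_f = 0.85 f'_c (b_f − b_w) h_f = 0.85 × 25.2 × (850 − 320) × 110 = 1248786 N.
Remaining web compression depth: a_w = (T − C_f)/(0.85 f'_c b_w) = (2124800 − 1248786)/(0.85 × 25.2 × 320) = 127.80 mm.
M_n = C_f(d − h_f/2) + (T − C_f)(d − a_w/2) = 1248786 × (785 − 55) + 876014 × (785 − 63.9) = 911.61 + 631.69 = 1543.30 × 10⁶ N·mm.
M_n = 1543.30 kN·m.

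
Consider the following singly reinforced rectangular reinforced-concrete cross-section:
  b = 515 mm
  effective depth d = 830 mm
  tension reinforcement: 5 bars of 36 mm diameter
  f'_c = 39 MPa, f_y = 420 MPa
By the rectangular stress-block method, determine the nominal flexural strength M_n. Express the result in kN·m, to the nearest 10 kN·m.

A_s = 5 × 1018 = 5090 mm².
T = A_s f_y = 5090 × 420 = 2137800 N = 2137.8 kN.
From C = T: a = T/(0.85 f'_c b) = 2137800/(0.85 × 39 × 515) = 125.22 mm.
M_n = T(d − a/2) = 2137.8 kN × (830 − 62.61) mm = 1640.53 kN·m.

M_n ≈ 1640 kN·m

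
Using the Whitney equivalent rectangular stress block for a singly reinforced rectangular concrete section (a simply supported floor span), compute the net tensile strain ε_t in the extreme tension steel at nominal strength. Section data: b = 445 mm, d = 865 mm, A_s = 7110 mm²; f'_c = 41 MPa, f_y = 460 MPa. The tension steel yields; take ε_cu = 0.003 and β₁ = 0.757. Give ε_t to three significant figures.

a = A_s f_y/(0.85 f'_c b) = 210.89 mm.
β₁ = 0.757, so c = a/β₁ = 210.89/0.757 = 278.59 mm.
From the linear strain diagram with ε_cu = 0.003: ε_t = 0.003 (d − c)/c = 0.003 × (865 − 278.59)/278.59 = 0.00631.
Since ε_t ≥ 0.005, the section is tension-controlled.

ε_t ≈ 0.00631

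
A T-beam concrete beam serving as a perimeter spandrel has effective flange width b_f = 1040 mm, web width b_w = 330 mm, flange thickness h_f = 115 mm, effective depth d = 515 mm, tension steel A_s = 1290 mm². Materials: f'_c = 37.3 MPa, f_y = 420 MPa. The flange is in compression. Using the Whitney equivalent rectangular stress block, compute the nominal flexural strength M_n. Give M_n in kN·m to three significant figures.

Tension: T = A_s f_y = 1290 × 420 = 541800 N.
Try a within the flange: a = T/(0.85 f'_c b_f) = 541800/(0.85 × 37.3 × 1040) = 16.43 mm.
Since a = 16.43 ≤ h_f = 115 mm, the stress block lies entirely in the flange; analyse as a rectangular beam of width b_f.
M_n = T(d − a/2) = 541800 × (515 − 8.215) = 274.58 × 10⁶ N·mm.
M_n = 274.58 kN·m.

M_n ≈ 275 kN·m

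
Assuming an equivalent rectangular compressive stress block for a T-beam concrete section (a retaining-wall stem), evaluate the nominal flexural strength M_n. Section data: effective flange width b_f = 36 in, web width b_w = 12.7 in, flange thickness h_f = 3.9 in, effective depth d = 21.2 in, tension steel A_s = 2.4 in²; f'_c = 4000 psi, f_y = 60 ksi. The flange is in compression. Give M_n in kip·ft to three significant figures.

M_n ≈ 247 kip·ft

Tension: T = A_s f_y = 2.4 × 60 = 144 kips.
Try a within the flange: a = T/(0.85 f'_c b_f) = 144/(0.85 × 4 × 36) = 1.176 in.
Since a = 1.176 ≤ h_f = 3.9 in, the stress block lies entirely in the flange; analyse as a rectangular beam of width b_f.
M_n = T(d − a/2) = 144 × (21.2 − 0.588) = 2968.1 kip·in.
M_n = 2968.1/12 = 247.34 kip·ft.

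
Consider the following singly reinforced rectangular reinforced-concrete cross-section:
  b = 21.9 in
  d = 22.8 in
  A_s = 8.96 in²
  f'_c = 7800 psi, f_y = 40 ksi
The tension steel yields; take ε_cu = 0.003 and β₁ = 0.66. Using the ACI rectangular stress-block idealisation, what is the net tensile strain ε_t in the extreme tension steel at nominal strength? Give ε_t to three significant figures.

ε_t ≈ 0.0153

a = A_s f_y/(0.85 f'_c b) = 2.468 in.
β₁ = 0.66, so c = a/β₁ = 2.468/0.66 = 3.739 in.
From the linear strain diagram with ε_cu = 0.003: ε_t = 0.003 (d − c)/c = 0.003 × (22.8 − 3.739)/3.739 = 0.0153.
Since ε_t ≥ 0.005, the section is tension-controlled.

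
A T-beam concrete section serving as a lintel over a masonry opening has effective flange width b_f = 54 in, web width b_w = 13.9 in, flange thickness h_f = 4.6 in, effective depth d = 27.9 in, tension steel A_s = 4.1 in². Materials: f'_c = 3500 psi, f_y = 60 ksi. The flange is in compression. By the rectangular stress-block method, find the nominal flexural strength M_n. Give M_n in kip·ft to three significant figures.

M_n ≈ 556 kip·ft

Tension: T = A_s f_y = 4.1 × 60 = 246 kips.
Try a within the flange: a = T/(0.85 f'_c b_f) = 246/(0.85 × 3.5 × 54) = 1.531 in.
Since a = 1.531 ≤ h_f = 4.6 in, the stress block lies entirely in the flange; analyse as a rectangular beam of width b_f.
M_n = T(d − a/2) = 246 × (27.9 − 0.7655) = 6675.1 kip·in.
M_n = 6675.1/12 = 556.26 kip·ft.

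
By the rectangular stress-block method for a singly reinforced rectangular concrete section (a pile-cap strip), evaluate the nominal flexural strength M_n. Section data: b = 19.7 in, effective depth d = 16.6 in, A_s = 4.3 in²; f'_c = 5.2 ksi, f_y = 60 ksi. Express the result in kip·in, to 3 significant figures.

T = A_s f_y = 4.3 × 60 = 258 kips.
a = T/(0.85 f'_c b) = 258/(0.85 × 5.2 × 19.7) = 2.963 in.
M_n = T(d − a/2) = 258 × (16.6 − 1.4815) = 3900.6 kip·in.

M_n ≈ 3900 kip·in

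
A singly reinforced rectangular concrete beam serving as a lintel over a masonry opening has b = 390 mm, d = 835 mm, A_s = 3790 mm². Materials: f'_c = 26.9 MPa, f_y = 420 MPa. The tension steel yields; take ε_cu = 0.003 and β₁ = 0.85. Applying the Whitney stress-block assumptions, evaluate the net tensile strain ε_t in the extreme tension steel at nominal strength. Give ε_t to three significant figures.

a = A_s f_y/(0.85 f'_c b) = 178.51 mm.
β₁ = 0.85, so c = a/β₁ = 178.51/0.85 = 210.01 mm.
From the linear strain diagram with ε_cu = 0.003: ε_t = 0.003 (d − c)/c = 0.003 × (835 − 210.01)/210.01 = 0.00893.
Since ε_t ≥ 0.005, the section is tension-controlled.

ε_t ≈ 0.00893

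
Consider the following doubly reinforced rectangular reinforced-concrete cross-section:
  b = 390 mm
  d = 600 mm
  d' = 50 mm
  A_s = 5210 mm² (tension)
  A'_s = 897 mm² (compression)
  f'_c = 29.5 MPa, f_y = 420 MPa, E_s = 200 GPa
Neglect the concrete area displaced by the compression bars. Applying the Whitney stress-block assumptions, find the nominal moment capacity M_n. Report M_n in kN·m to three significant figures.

Assume both tension and compression steel yield.
Net tension couple steel: A_s − A'_s = 4313 mm².
a = (A_s − A'_s) f_y / (0.85 f'_c b) = 1811460/(0.85 × 29.5 × 390) = 185.24 mm.
c = a/β₁ = 185.24/0.839 = 220.79 mm; ε'_s = 0.003(c − d')/c = 0.0023 ≥ f_y/E_s = 0.0021, so compression steel does yield.
M_n = (A_s − A'_s) f_y (d − a/2) + A'_s f_y (d − d') = [1811460 × (600 − 92.62) + 376740 × (600 − 50)] × 10⁻⁶ = 919.10 + 207.21 = 1126.31 kN·m.

M_n ≈ 1130 kN·m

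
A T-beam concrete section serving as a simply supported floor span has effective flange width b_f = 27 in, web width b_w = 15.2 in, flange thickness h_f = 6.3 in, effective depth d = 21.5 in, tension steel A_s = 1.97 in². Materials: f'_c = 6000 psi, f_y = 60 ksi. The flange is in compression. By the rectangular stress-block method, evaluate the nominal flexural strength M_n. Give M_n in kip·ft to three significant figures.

Tension: T = A_s f_y = 1.97 × 60 = 118.2 kips.
Try a within the flange: a = T/(0.85 f'_c b_f) = 118.2/(0.85 × 6 × 27) = 0.858 in.
Since a = 0.858 ≤ h_f = 6.3 in, the stress block lies entirely in the flange; analyse as a rectangular beam of width b_f.
M_n = T(d − a/2) = 118.2 × (21.5 − 0.429) = 2490.6 kip·in.
M_n = 2490.6/12 = 207.55 kip·ft.

M_n ≈ 208 kip·ft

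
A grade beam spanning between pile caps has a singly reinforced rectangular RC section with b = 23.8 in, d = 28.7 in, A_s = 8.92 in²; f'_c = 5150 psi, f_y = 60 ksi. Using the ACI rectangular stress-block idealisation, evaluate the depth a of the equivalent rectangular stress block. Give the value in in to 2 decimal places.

T = A_s f_y = 8.92 × 60 = 535.2 kips.
a = T/(0.85 f'_c b) = 535.2/(0.85 × 5.15 × 23.8) = 5.14 in.

a ≈ 5.14 in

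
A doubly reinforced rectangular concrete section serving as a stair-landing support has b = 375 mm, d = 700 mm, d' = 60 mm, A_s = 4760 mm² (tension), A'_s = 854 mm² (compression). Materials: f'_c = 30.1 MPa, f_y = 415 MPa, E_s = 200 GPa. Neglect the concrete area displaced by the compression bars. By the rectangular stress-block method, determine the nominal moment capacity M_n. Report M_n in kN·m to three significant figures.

Assume both tension and compression steel yield.
Net tension couple steel: A_s − A'_s = 3906 mm².
a = (A_s − A'_s) f_y / (0.85 f'_c b) = 1620990/(0.85 × 30.1 × 375) = 168.95 mm.
c = a/β₁ = 168.95/0.835 = 202.34 mm; ε'_s = 0.003(c − d')/c = 0.0021 ≥ f_y/E_s = 0.0021, so compression steel does yield.
M_n = (A_s − A'_s) f_y (d − a/2) + A'_s f_y (d − d') = [1620990 × (700 − 84.475) + 354410 × (700 − 60)] × 10⁻⁶ = 997.76 + 226.82 = 1224.58 kN·m.

M_n ≈ 1220 kN·m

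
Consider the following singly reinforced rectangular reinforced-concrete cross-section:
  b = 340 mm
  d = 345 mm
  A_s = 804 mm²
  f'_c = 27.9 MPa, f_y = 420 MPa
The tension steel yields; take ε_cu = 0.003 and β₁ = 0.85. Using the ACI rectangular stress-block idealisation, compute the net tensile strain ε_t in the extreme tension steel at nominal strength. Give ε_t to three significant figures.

ε_t ≈ 0.0180

a = A_s f_y/(0.85 f'_c b) = 41.88 mm.
β₁ = 0.85, so c = a/β₁ = 41.88/0.85 = 49.27 mm.
From the linear strain diagram with ε_cu = 0.003: ε_t = 0.003 (d − c)/c = 0.003 × (345 − 49.27)/49.27 = 0.0180.
Since ε_t ≥ 0.005, the section is tension-controlled.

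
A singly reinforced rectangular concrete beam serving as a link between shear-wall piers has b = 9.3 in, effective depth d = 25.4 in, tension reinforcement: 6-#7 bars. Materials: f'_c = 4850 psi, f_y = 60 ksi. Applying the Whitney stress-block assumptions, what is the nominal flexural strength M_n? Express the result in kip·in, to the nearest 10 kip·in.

M_n ≈ 4880 kip·in

A_s = 6 × 0.6 = 3.6 in².
T = A_s f_y = 3.6 × 60 = 216 kips.
a = T/(0.85 f'_c b) = 216/(0.85 × 4.85 × 9.3) = 5.634 in.
M_n = T(d − a/2) = 216 × (25.4 − 2.817) = 4877.9 kip·in.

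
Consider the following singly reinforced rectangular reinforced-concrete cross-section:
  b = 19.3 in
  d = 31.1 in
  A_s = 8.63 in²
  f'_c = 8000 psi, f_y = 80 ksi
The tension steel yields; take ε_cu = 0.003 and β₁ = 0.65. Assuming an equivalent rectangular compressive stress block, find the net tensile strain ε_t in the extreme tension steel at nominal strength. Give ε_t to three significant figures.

ε_t ≈ 0.00853

a = A_s f_y/(0.85 f'_c b) = 5.261 in.
β₁ = 0.65, so c = a/β₁ = 5.261/0.65 = 8.094 in.
From the linear strain diagram with ε_cu = 0.003: ε_t = 0.003 (d − c)/c = 0.003 × (31.1 − 8.094)/8.094 = 0.00853.
Since ε_t ≥ 0.005, the section is tension-controlled.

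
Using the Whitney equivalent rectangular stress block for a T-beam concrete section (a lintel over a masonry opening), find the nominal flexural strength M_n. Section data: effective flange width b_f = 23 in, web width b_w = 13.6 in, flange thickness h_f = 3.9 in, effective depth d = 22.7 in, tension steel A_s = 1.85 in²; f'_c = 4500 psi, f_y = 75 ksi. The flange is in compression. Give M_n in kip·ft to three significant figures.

Tension: T = A_s f_y = 1.85 × 75 = 138.75 kips.
Try a within the flange: a = T/(0.85 f'_c b_f) = 138.75/(0.85 × 4.5 × 23) = 1.577 in.
Since a = 1.577 ≤ h_f = 3.9 in, the stress block lies entirely in the flange; analyse as a rectangular beam of width b_f.
M_n = T(d − a/2) = 138.75 × (22.7 − 0.7885) = 3040.2 kip·in.
M_n = 3040.2/12 = 253.35 kip·ft.

M_n ≈ 253 kip·ft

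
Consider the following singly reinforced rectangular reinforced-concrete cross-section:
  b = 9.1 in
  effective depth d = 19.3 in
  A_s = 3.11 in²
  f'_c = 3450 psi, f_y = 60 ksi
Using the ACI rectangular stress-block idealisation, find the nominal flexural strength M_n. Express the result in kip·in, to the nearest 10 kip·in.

M_n ≈ 2950 kip·in

T = A_s f_y = 3.11 × 60 = 186.6 kips.
a = T/(0.85 f'_c b) = 186.6/(0.85 × 3.45 × 9.1) = 6.992 in.
M_n = T(d − a/2) = 186.6 × (19.3 − 3.496) = 2949.0 kip·in.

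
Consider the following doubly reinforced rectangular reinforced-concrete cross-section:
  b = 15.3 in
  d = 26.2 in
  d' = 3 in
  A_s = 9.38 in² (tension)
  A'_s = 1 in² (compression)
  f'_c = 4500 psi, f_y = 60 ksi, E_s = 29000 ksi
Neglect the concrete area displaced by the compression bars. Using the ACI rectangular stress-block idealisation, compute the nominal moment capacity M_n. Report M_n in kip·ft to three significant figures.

M_n ≈ 1030 kip·ft

Assume both steels yield.
a = (A_s − A'_s) f_y/(0.85 f'_c b) = (9.38 − 1) × 60/(0.85 × 4.5 × 15.3) = 8.592 in.
c = a/β₁ = 8.592/0.825 = 10.415 in; ε'_s = 0.003(c − d')/c = 0.0021 ≥ ε_y = 0.0021, so the compression steel yields.
M_n = (A_s − A'_s) f_y (d − a/2) + A'_s f_y (d − d') = 502.8 × (26.2 − 4.296) + 60 × (26.2 − 3) = 11013.3 + 1392.0 = 12405.3 kip·in = 12405.3/12 = 1033.78 kip·ft.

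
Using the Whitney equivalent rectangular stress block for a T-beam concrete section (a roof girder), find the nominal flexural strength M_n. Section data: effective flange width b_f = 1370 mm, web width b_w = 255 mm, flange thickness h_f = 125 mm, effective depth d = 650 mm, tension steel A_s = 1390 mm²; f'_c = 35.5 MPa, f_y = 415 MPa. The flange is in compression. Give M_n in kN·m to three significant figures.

Tension: T = A_s f_y = 1390 × 415 = 576850 N.
Try a within the flange: a = T/(0.85 f'_c b_f) = 576850/(0.85 × 35.5 × 1370) = 13.95 mm.
Since a = 13.95 ≤ h_f = 125 mm, the stress block lies entirely in the flange; analyse as a rectangular beam of width b_f.
M_n = T(d − a/2) = 576850 × (650 − 6.975) = 370.93 × 10⁶ N·mm.
M_n = 370.93 kN·m.

M_n ≈ 371 kN·m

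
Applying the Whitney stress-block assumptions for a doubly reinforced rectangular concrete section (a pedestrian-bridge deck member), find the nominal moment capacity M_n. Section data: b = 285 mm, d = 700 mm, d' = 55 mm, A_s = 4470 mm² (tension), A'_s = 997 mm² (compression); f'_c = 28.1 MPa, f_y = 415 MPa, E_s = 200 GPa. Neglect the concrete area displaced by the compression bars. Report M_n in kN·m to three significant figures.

M_n ≈ 1120 kN·m

Assume both tension and compression steel yield.
Net tension couple steel: A_s − A'_s = 3473 mm².
a = (A_s − A'_s) f_y / (0.85 f'_c b) = 1441295/(0.85 × 28.1 × 285) = 211.73 mm.
c = a/β₁ = 211.73/0.849 = 249.39 mm; ε'_s = 0.003(c − d')/c = 0.0023 ≥ f_y/E_s = 0.0021, so compression steel does yield.
M_n = (A_s − A'_s) f_y (d − a/2) + A'_s f_y (d − d') = [1441295 × (700 − 105.865) + 413755 × (700 − 55)] × 10⁻⁶ = 856.32 + 266.87 = 1123.19 kN·m.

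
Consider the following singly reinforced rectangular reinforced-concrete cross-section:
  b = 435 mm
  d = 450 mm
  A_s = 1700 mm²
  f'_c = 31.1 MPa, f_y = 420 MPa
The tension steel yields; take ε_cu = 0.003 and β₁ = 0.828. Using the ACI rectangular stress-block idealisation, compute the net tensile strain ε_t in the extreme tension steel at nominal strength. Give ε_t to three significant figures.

a = A_s f_y/(0.85 f'_c b) = 62.09 mm.
β₁ = 0.828, so c = a/β₁ = 62.09/0.828 = 74.99 mm.
From the linear strain diagram with ε_cu = 0.003: ε_t = 0.003 (d − c)/c = 0.003 × (450 − 74.99)/74.99 = 0.0150.
Since ε_t ≥ 0.005, the section is tension-controlled.

ε_t ≈ 0.0150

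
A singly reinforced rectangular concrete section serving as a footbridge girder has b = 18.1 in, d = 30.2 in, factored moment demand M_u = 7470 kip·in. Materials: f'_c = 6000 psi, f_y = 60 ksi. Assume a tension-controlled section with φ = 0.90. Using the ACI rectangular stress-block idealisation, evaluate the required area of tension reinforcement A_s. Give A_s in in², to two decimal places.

A_s ≈ 4.83 in²

M_n = M_u/φ = 7470/0.90 = 8300 kip·in.
From M_n = 0.85 f'_c a b (d − a/2):
a = d − √(d² − 2M_n/(0.85 f'_c b)) = 30.2 − √(30.2² − 2 × 8300/(0.85 × 6 × 18.1)) = 3.141 in.
A_s = 0.85 f'_c a b / f_y = 0.85 × 6 × 3.141 × 18.1 / 60 = 4.832 in².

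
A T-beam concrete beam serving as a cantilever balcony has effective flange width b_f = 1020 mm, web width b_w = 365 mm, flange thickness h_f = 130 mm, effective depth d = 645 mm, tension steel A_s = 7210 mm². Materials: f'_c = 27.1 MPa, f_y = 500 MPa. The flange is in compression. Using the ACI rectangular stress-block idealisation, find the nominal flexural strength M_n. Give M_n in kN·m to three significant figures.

Tension: T = A_s f_y = 7210 × 500 = 3605000 N.
Try a within the flange: a = T/(0.85 f'_c b_f) = 3605000/(0.85 × 27.1 × 1020) = 153.43 mm.
a = 153.43 > h_f = 130 mm: the block extends into the web. Split into flange-overhang and web parts.
C_f = 0.85 f'_c (b_f − b_w) h_f = 0.85 × 27.1 × (1020 − 365) × 130 = 1961430 N.
Remaining web compression depth: a_w = (T − C_f)/(0.85 f'_c b_w) = (3605000 − 1961430)/(0.85 × 27.1 × 365) = 195.48 mm.
M_n = C_f(d − h_f/2) + (T − C_f)(d − a_w/2) = 1961430 × (645 − 65) + 1643570 × (645 − 97.74) = 1137.63 + 899.46 = 2037.09 × 10⁶ N·mm.
M_n = 2037.09 kN·m.

M_n ≈ 2040 kN·m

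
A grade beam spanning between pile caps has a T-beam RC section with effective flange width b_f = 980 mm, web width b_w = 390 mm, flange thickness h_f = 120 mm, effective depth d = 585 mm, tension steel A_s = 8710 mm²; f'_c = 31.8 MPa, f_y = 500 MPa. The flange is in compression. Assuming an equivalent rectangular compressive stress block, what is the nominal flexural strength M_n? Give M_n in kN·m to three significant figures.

Tension: T = A_s f_y = 8710 × 500 = 4355000 N.
Try a within the flange: a = T/(0.85 f'_c b_f) = 4355000/(0.85 × 31.8 × 980) = 164.41 mm.
a = 164.41 > h_f = 120 mm: the block extends into the web. Split into flange-overhang and web parts.
C_f = 0.85 f'_c (b_f − b_w) h_f = 0.85 × 31.8 × (980 − 390) × 120 = 1913724 N.
Remaining web compression depth: a_w = (T − C_f)/(0.85 f'_c b_w) = (4355000 − 1913724)/(0.85 × 31.8 × 390) = 231.58 mm.
M_n = C_f(d − h_f/2) + (T − C_f)(d − a_w/2) = 1913724 × (585 − 60) + 2441276 × (585 − 115.79) = 1004.71 + 1145.47 = 2150.18 × 10⁶ N·mm.
M_n = 2150.18 kN·m.

M_n ≈ 2150 kN·m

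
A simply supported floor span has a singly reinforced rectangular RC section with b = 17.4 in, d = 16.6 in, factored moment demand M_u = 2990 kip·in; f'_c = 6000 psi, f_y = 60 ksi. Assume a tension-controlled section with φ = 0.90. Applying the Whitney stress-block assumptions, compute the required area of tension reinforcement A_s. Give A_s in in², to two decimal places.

M_n = M_u/φ = 2990/0.90 = 3322.22 kip·in.
From M_n = 0.85 f'_c a b (d − a/2):
a = d − √(d² − 2M_n/(0.85 f'_c b)) = 16.6 − √(16.6² − 2 × 3322.22/(0.85 × 6 × 17.4)) = 2.434 in.
A_s = 0.85 f'_c a b / f_y = 0.85 × 6 × 2.434 × 17.4 / 60 = 3.600 in².

A_s ≈ 3.60 in²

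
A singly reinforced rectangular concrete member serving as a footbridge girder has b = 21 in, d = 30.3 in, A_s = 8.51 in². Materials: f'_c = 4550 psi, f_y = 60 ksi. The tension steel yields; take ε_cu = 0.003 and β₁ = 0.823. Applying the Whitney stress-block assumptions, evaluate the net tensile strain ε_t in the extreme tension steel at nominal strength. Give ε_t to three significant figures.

a = A_s f_y/(0.85 f'_c b) = 6.287 in.
β₁ = 0.823, so c = a/β₁ = 6.287/0.823 = 7.639 in.
From the linear strain diagram with ε_cu = 0.003: ε_t = 0.003 (d − c)/c = 0.003 × (30.3 − 7.639)/7.639 = 0.00890.
Since ε_t ≥ 0.005, the section is tension-controlled.

ε_t ≈ 0.00890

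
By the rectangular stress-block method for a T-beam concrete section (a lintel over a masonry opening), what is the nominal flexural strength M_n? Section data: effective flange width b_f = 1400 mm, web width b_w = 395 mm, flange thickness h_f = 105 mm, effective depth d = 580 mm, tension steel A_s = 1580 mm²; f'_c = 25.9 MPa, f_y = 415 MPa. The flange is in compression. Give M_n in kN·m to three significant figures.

Tension: T = A_s f_y = 1580 × 415 = 655700 N.
Try a within the flange: a = T/(0.85 f'_c b_f) = 655700/(0.85 × 25.9 × 1400) = 21.27 mm.
Since a = 21.27 ≤ h_f = 105 mm, the stress block lies entirely in the flange; analyse as a rectangular beam of width b_f.
M_n = T(d − a/2) = 655700 × (580 − 10.635) = 373.33 × 10⁶ N·mm.
M_n = 373.33 kN·m.

M_n ≈ 373 kN·m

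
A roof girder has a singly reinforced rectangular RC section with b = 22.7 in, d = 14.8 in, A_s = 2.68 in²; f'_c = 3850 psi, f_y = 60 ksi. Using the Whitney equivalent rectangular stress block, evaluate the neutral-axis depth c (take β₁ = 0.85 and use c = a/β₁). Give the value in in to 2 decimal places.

c ≈ 2.55 in

T = A_s f_y = 2.68 × 60 = 160.8 kips.
a = T/(0.85 f'_c b) = 160.8/(0.85 × 3.85 × 22.7) = 2.1646 in.
With β₁ = 0.85, c = a/β₁ = 2.1646/0.85 = 2.55 in.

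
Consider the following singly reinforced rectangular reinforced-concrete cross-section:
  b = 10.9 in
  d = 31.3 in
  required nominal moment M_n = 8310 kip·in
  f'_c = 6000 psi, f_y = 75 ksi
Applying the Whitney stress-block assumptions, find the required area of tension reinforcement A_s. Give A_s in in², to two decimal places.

A_s ≈ 3.86 in²

From M_n = 0.85 f'_c a b (d − a/2):
a = d − √(d² − 2M_n/(0.85 f'_c b)) = 31.3 − √(31.3² − 2 × 8310/(0.85 × 6 × 10.9)) = 5.209 in.
A_s = 0.85 f'_c a b / f_y = 0.85 × 6 × 5.209 × 10.9 / 75 = 3.861 in².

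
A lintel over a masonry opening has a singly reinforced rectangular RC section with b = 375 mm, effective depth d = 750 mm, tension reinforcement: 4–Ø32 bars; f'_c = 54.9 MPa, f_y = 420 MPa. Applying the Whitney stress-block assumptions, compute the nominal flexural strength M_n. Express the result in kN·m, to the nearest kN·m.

M_n ≈ 961 kN·m

A_s = 4 × 804 = 3216 mm².
T = A_s f_y = 3216 × 420 = 1350720 N = 1350.72 kN.
From C = T: a = T/(0.85 f'_c b) = 1350720/(0.85 × 54.9 × 375) = 77.19 mm.
M_n = T(d − a/2) = 1350.72 kN × (750 − 38.595) mm = 960.91 kN·m.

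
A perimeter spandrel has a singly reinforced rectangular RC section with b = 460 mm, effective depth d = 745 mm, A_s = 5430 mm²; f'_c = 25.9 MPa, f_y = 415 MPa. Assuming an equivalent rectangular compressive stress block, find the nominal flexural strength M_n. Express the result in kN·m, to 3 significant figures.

M_n ≈ 1430 kN·m

T = A_s f_y = 5430 × 415 = 2253450 N = 2253.45 kN.
From C = T: a = T/(0.85 f'_c b) = 2253450/(0.85 × 25.9 × 460) = 222.52 mm.
M_n = T(d − a/2) = 2253.45 kN × (745 − 111.26) mm = 1428.10 kN·m.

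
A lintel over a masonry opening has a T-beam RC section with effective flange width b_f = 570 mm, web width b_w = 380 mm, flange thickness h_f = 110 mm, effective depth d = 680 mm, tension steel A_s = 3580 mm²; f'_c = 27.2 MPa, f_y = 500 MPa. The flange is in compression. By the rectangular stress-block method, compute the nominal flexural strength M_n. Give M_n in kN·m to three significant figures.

M_n ≈ 1090 kN·m

Tension: T = A_s f_y = 3580 × 500 = 1790000 N.
Try a within the flange: a = T/(0.85 f'_c b_f) = 1790000/(0.85 × 27.2 × 570) = 135.83 mm.
a = 135.83 > h_f = 110 mm: the block extends into the web. Split into flange-overhang and web parts.
C_f = 0.85 f'_c (b_f − b_w) h_f = 0.85 × 27.2 × (570 − 380) × 110 = 483208 N.
Remaining web compression depth: a_w = (T − C_f)/(0.85 f'_c b_w) = (1790000 − 483208)/(0.85 × 27.2 × 380) = 148.74 mm.
M_n = C_f(d − h_f/2) + (T − C_f)(d − a_w/2) = 483208 × (680 − 55) + 1306792 × (680 − 74.37) = 302.01 + 791.43 = 1093.44 × 10⁶ N·mm.
M_n = 1093.44 kN·m.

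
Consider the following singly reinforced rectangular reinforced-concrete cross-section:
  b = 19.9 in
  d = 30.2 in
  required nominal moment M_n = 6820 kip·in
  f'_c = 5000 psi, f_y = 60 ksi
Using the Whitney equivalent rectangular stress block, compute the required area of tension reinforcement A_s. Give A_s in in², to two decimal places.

A_s ≈ 3.95 in²

From M_n = 0.85 f'_c a b (d − a/2):
a = d − √(d² − 2M_n/(0.85 f'_c b)) = 30.2 − √(30.2² − 2 × 6820/(0.85 × 5 × 19.9)) = 2.800 in.
A_s = 0.85 f'_c a b / f_y = 0.85 × 5 × 2.800 × 19.9 / 60 = 3.947 in².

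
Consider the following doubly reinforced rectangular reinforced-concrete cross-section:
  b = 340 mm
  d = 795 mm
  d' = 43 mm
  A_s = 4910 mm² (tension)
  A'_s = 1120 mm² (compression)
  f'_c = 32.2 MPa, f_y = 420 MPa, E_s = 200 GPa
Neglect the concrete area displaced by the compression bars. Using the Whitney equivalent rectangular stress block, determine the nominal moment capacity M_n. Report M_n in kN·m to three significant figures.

M_n ≈ 1480 kN·m

Assume both tension and compression steel yield.
Net tension couple steel: A_s − A'_s = 3790 mm².
a = (A_s − A'_s) f_y / (0.85 f'_c b) = 1591800/(0.85 × 32.2 × 340) = 171.05 mm.
c = a/β₁ = 171.05/0.82 = 208.60 mm; ε'_s = 0.003(c − d')/c = 0.0024 ≥ f_y/E_s = 0.0021, so compression steel does yield.
M_n = (A_s − A'_s) f_y (d − a/2) + A'_s f_y (d − d') = [1591800 × (795 − 85.525) + 470400 × (795 − 43)] × 10⁻⁶ = 1129.34 + 353.74 = 1483.08 kN·m.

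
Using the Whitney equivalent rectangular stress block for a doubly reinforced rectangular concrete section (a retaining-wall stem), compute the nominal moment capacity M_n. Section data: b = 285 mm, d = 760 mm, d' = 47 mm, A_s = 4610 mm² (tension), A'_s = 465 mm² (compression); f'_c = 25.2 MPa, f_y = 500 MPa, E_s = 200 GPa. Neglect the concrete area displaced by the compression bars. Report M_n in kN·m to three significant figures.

Assume both tension and compression steel yield.
Net tension couple steel: A_s − A'_s = 4145 mm².
a = (A_s − A'_s) f_y / (0.85 f'_c b) = 2072500/(0.85 × 25.2 × 285) = 339.49 mm.
c = a/β₁ = 339.49/0.85 = 399.40 mm; ε'_s = 0.003(c − d')/c = 0.0026 ≥ f_y/E_s = 0.0025, so compression steel does yield.
M_n = (A_s − A'_s) f_y (d − a/2) + A'_s f_y (d − d') = [2072500 × (760 − 169.745) + 232500 × (760 − 47)] × 10⁻⁶ = 1223.30 + 165.77 = 1389.07 kN·m.

M_n ≈ 1390 kN·m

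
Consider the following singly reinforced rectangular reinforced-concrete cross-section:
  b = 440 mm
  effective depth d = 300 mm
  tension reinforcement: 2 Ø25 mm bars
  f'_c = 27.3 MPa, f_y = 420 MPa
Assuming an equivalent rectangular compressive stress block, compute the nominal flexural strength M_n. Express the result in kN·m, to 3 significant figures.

M_n ≈ 115 kN·m

A_s = 2 × 491 = 982 mm².
T = A_s f_y = 982 × 420 = 412440 N = 412.44 kN.
From C = T: a = T/(0.85 f'_c b) = 412440/(0.85 × 27.3 × 440) = 40.39 mm.
M_n = T(d − a/2) = 412.44 kN × (300 − 20.195) mm = 115.40 kN·m.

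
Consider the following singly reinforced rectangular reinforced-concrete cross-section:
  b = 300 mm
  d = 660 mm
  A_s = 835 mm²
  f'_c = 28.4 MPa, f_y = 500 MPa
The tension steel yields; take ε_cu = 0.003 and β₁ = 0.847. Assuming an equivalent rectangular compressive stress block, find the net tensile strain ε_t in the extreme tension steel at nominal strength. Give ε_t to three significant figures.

ε_t ≈ 0.0261

a = A_s f_y/(0.85 f'_c b) = 57.65 mm.
β₁ = 0.847, so c = a/β₁ = 57.65/0.847 = 68.06 mm.
From the linear strain diagram with ε_cu = 0.003: ε_t = 0.003 (d − c)/c = 0.003 × (660 − 68.06)/68.06 = 0.0261.
Since ε_t ≥ 0.005, the section is tension-controlled.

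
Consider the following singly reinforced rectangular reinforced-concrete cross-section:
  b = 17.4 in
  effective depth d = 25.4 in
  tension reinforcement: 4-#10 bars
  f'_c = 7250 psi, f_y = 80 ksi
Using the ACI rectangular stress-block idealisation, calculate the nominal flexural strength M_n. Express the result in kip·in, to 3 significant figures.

M_n ≈ 9550 kip·in

A_s = 4 × 1.27 = 5.08 in².
T = A_s f_y = 5.08 × 80 = 406.4 kips.
a = T/(0.85 f'_c b) = 406.4/(0.85 × 7.25 × 17.4) = 3.790 in.
M_n = T(d − a/2) = 406.4 × (25.4 − 1.895) = 9552.4 kip·in.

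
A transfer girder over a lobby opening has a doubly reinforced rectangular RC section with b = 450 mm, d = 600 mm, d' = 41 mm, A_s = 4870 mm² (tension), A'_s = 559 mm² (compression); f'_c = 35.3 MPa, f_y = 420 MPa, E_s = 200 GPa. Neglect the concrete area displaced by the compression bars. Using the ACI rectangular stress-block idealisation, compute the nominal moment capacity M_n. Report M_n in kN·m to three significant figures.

Assume both tension and compression steel yield.
Net tension couple steel: A_s − A'_s = 4311 mm².
a = (A_s − A'_s) f_y / (0.85 f'_c b) = 1810620/(0.85 × 35.3 × 450) = 134.10 mm.
c = a/β₁ = 134.10/0.798 = 168.05 mm; ε'_s = 0.003(c − d')/c = 0.0023 ≥ f_y/E_s = 0.0021, so compression steel does yield.
M_n = (A_s − A'_s) f_y (d − a/2) + A'_s f_y (d − d') = [1810620 × (600 − 67.05) + 234780 × (600 − 41)] × 10⁻⁶ = 964.97 + 131.24 = 1096.21 kN·m.

M_n ≈ 1100 kN·m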